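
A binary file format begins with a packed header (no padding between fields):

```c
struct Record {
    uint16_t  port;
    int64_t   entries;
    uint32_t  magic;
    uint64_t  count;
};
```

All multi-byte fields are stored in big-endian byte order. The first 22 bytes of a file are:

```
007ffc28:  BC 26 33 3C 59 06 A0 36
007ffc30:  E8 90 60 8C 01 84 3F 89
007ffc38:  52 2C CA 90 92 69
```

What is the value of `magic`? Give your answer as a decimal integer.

`magic` follows `port` (2 B), `entries` (8 B), so it starts at offset 2 + 8 = 10 and occupies 4 bytes.
Bytes at offsets 10..13: 60 8C 01 84.
In big-endian order the high byte comes first in memory.
The bytes are already most-significant first: 0x608C0184.
0x608C0184 = 1619788164.

1619788164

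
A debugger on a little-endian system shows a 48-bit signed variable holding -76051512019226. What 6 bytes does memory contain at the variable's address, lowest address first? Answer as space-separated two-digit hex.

E6 36 A4 E0 D4 BA

Two's complement of -76051512019226 in 48 bits: 76051512019226 = 0x452B1F5BC91A; invert → 0xBAD4E0A436E5; add 1 → 0xBAD4E0A436E6.
Split into bytes (most-significant first): BA D4 E0 A4 36 E6.
Little-endian stores the least-significant byte at the lowest address.
So at ascending addresses the bytes are E6 36 A4 E0 D4 BA.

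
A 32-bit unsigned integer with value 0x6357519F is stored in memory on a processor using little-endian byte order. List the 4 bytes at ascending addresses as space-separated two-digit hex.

9F 51 57 63

Split into bytes (most-significant first): 63 57 51 9F.
In little-endian order the low byte comes first in memory.
So at ascending addresses the bytes are 9F 51 57 63.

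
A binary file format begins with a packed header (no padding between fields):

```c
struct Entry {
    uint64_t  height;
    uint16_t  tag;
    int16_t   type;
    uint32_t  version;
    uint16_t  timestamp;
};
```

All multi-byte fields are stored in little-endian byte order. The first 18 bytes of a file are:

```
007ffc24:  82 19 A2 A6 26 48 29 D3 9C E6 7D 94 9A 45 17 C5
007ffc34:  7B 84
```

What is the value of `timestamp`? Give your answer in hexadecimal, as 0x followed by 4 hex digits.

`timestamp` follows `height` (8 B), `tag` (2 B), `type` (2 B), `version` (4 B), so it starts at offset 8 + 2 + 2 + 4 = 16 and occupies 2 bytes.
Bytes at offsets 16..17: 7B 84.
Little-endian: lowest address holds the least-significant byte.
Reassemble most-significant byte first: 84 7B → 0x847B.

0x847B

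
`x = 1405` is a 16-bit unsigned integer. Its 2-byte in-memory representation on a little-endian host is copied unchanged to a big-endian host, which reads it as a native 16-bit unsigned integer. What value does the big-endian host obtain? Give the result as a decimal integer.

1405 in 16-bit hexadecimal is 0x057D.
Stored little-endian, the bytes at ascending addresses are 7D 05.
Read back as big-endian, the last byte is least significant, giving 0x7D05.
0x7D05 = 32005.

32005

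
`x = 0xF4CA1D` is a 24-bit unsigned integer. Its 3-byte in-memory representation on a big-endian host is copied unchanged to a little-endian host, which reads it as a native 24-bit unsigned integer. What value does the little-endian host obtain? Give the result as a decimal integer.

1952500

Stored big-endian, the bytes at ascending addresses are F4 CA 1D.
Read back as little-endian, the first byte is least significant, giving 0x1DCAF4.
0x1DCAF4 = 1952500.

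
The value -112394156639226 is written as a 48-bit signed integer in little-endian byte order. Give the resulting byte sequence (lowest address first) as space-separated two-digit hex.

06 FC 37 32 C7 99

Two's complement of -112394156639226 in 48 bits: 112394156639226 = 0x6638CDC803FA; invert → 0x99C73237FC05; add 1 → 0x99C73237FC06.
Split into bytes (most-significant first): 99 C7 32 37 FC 06.
In little-endian order the low byte comes first in memory.
So at ascending addresses the bytes are 06 FC 37 32 C7 99.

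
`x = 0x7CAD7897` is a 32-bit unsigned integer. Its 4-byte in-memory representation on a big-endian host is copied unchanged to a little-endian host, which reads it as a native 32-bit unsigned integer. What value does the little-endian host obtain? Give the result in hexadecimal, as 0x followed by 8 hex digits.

0x9778AD7C

Stored big-endian, the bytes at ascending addresses are 7C AD 78 97.
Read back as little-endian, the first byte is least significant, giving 0x9778AD7C.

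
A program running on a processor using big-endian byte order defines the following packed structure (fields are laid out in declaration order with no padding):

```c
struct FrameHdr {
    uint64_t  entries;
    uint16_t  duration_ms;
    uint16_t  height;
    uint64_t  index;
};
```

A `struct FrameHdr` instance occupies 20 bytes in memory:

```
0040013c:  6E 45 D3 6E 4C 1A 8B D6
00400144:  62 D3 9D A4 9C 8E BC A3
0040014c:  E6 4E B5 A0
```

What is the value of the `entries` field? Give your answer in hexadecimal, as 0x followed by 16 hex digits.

`entries` is the first field, at byte offset 0, occupying 8 bytes.
Bytes at offsets 0..7: 6E 45 D3 6E 4C 1A 8B D6.
In big-endian order the high byte comes first in memory.
The bytes are already most-significant first: 0x6E45D36E4C1A8BD6.

0x6E45D36E4C1A8BD6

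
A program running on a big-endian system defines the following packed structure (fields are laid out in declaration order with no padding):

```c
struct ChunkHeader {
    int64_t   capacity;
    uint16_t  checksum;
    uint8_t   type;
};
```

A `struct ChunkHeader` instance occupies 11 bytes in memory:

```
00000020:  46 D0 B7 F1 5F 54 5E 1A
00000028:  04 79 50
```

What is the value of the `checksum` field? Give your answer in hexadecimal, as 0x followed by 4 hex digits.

0x0479

`checksum` follows `capacity` (8 bytes), so it starts at byte offset 8 and occupies 2 bytes.
Bytes at offsets 8..9: 04 79.
Big-endian stores the most-significant byte at the lowest address.
The bytes are already most-significant first: 0x0479.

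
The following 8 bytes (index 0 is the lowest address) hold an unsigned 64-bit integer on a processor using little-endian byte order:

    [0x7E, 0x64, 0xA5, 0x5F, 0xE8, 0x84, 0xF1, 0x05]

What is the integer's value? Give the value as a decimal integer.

428269573148861566

In little-endian order the low byte comes first in memory.
Reassemble most-significant byte first: 05 F1 84 E8 5F A5 64 7E → 0x05F184E85FA5647E.
0x05F184E85FA5647E = 428269573148861566.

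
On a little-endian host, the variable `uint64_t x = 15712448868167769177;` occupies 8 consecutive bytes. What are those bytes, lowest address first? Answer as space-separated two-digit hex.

15712448868167769177 in hexadecimal, padded to 64 bits, is 0xDA0DD4FF5AA0DC59.
Split into bytes (most-significant first): DA 0D D4 FF 5A A0 DC 59.
Little-endian: lowest address holds the least-significant byte.
So at ascending addresses the bytes are 59 DC A0 5A FF D4 0D DA.

59 DC A0 5A FF D4 0D DA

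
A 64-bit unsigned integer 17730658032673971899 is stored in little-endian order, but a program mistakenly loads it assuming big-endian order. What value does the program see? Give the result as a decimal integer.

17730658032673971899 in 64-bit hexadecimal is 0xF60FF38A27755EBB.
Stored little-endian, the bytes at ascending addresses are BB 5E 75 27 8A F3 0F F6.
Read back as big-endian, the last byte is least significant, giving 0xBB5E75278AF30FF6.
0xBB5E75278AF30FF6 = 13501357545598685174.

13501357545598685174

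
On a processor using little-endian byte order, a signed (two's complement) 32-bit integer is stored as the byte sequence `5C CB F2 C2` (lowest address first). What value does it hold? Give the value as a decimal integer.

-1024275620

Little-endian: lowest address holds the least-significant byte.
Reassemble most-significant byte first: C2 F2 CB 5C → 0xC2F2CB5C.
Top bit is set, so as a signed 32-bit value this is 0xC2F2CB5C − 2^32 = -1024275620.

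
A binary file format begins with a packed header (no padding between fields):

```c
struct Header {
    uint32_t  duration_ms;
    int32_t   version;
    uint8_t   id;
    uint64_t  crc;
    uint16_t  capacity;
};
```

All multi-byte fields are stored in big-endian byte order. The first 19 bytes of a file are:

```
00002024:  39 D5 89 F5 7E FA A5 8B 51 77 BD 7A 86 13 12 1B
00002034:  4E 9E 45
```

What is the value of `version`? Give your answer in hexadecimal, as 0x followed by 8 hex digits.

0x7EFAA58B

`version` follows `duration_ms` (4 bytes), so it starts at byte offset 4 and occupies 4 bytes.
Bytes at offsets 4..7: 7E FA A5 8B.
Big-endian: lowest address holds the most-significant byte.
The bytes are already most-significant first: 0x7EFAA58B.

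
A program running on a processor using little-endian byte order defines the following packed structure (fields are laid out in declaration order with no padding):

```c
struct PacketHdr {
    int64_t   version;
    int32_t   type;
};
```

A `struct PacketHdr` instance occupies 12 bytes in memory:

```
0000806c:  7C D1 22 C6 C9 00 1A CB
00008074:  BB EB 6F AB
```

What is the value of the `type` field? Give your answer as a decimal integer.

-1418728517

`type` follows `version` (8 bytes), so it starts at byte offset 8 and occupies 4 bytes.
Bytes at offsets 8..11: BB EB 6F AB.
Little-endian stores the least-significant byte at the lowest address.
Reassemble most-significant byte first: AB 6F EB BB → 0xAB6FEBBB.
Top bit is set, so as a signed 32-bit value this is 0xAB6FEBBB − 2^32 = -1418728517.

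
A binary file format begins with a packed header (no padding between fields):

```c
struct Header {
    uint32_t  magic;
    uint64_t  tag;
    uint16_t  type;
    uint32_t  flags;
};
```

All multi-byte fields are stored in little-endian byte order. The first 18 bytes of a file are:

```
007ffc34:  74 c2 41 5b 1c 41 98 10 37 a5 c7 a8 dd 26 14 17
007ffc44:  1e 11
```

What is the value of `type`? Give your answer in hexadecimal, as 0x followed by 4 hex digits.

0x26DD

`type` follows `magic` (4 B), `tag` (8 B), so it starts at offset 4 + 8 = 12 and occupies 2 bytes.
Bytes at offsets 12..13: DD 26.
Little-endian stores the least-significant byte at the lowest address.
Reassemble most-significant byte first: 26 DD → 0x26DD.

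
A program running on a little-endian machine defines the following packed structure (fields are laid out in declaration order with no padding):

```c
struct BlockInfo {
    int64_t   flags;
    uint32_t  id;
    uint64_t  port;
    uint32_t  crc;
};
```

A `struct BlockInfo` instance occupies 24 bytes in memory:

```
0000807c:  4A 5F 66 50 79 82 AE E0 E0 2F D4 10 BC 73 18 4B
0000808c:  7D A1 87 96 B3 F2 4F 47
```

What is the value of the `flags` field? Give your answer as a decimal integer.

-2256722905714499766

`flags` is the first field, at byte offset 0, occupying 8 bytes.
Bytes at offsets 0..7: 4A 5F 66 50 79 82 AE E0.
Little-endian stores the least-significant byte at the lowest address.
Reassemble most-significant byte first: E0 AE 82 79 50 66 5F 4A → 0xE0AE827950665F4A.
Top bit is set, so as a signed 64-bit value this is 0xE0AE827950665F4A − 2^64 = -2256722905714499766.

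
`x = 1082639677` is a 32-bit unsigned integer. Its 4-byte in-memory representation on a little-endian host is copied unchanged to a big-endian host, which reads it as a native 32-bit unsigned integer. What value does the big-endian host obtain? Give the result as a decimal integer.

1082639677 in 32-bit hexadecimal is 0x4087C53D.
Stored little-endian, the bytes at ascending addresses are 3D C5 87 40.
Read back as big-endian, the last byte is least significant, giving 0x3DC58740.
0x3DC58740 = 1036355392.

1036355392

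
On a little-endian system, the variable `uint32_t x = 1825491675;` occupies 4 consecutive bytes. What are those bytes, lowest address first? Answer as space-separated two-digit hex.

DB CA CE 6C

1825491675 in hexadecimal, padded to 32 bits, is 0x6CCECADB.
Split into bytes (most-significant first): 6C CE CA DB.
In little-endian order the low byte comes first in memory.
So at ascending addresses the bytes are DB CA CE 6C.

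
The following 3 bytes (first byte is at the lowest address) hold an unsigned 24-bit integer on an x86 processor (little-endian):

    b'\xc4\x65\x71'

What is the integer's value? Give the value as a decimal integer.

In little-endian order the low byte comes first in memory.
Reassemble most-significant byte first: 71 65 C4 → 0x7165C4.
0x7165C4 = 7431620.

7431620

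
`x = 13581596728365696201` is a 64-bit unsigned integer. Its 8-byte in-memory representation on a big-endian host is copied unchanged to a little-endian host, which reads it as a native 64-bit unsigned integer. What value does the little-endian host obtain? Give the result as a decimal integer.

13581596728365696201 in 64-bit hexadecimal is 0xBC7B86441CD844C9.
Stored big-endian, the bytes at ascending addresses are BC 7B 86 44 1C D8 44 C9.
Read back as little-endian, the first byte is least significant, giving 0xC944D81C44867BBC.
0xC944D81C44867BBC = 14502954315960187836.

14502954315960187836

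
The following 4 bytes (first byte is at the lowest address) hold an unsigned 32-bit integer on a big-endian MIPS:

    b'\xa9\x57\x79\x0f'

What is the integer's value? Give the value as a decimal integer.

Big-endian stores the most-significant byte at the lowest address.
The bytes are already most-significant first: 0xA957790F.
0xA957790F = 2841082127.

2841082127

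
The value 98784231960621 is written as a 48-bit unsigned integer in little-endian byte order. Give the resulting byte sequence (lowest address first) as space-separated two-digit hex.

2D 30 0E FF D7 59

98784231960621 in hexadecimal, padded to 48 bits, is 0x59D7FF0E302D.
Split into bytes (most-significant first): 59 D7 FF 0E 30 2D.
Little-endian: lowest address holds the least-significant byte.
So at ascending addresses the bytes are 2D 30 0E FF D7 59.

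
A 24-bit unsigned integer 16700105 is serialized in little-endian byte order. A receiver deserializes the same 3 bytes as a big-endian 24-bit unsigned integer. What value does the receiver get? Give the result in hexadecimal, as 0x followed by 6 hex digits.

16700105 in 24-bit hexadecimal is 0xFED2C9.
Stored little-endian, the bytes at ascending addresses are C9 D2 FE.
Read back as big-endian, the last byte is least significant, giving 0xC9D2FE.

0xC9D2FE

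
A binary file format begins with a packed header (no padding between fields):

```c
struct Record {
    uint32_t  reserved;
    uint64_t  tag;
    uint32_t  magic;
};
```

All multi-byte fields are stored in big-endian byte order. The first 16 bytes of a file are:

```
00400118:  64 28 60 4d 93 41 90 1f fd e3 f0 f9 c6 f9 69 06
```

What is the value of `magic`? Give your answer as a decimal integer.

`magic` follows `reserved` (4 B), `tag` (8 B), so it starts at offset 4 + 8 = 12 and occupies 4 bytes.
Bytes at offsets 12..15: C6 F9 69 06.
Big-endian stores the most-significant byte at the lowest address.
The bytes are already most-significant first: 0xC6F96906.
0xC6F96906 = 3338234118.

3338234118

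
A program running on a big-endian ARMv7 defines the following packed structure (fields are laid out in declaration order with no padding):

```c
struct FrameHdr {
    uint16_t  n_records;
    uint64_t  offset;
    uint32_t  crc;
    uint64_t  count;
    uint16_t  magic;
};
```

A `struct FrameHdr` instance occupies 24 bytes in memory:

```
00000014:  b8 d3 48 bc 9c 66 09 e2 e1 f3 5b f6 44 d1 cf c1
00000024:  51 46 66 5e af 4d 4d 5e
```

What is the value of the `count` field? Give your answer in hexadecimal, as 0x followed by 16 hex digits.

0xCFC15146665EAF4D

`count` follows `n_records` (2 B), `offset` (8 B), `crc` (4 B), so it starts at offset 2 + 8 + 4 = 14 and occupies 8 bytes.
Bytes at offsets 14..21: CF C1 51 46 66 5E AF 4D.
Big-endian stores the most-significant byte at the lowest address.
The bytes are already most-significant first: 0xCFC15146665EAF4D.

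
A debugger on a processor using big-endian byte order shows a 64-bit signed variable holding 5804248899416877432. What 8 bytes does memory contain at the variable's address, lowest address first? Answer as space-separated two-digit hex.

50 8C D5 9F 2D B1 E9 78

5804248899416877432 in hexadecimal, padded to 64 bits, is 0x508CD59F2DB1E978.
Split into bytes (most-significant first): 50 8C D5 9F 2D B1 E9 78.
In big-endian order the high byte comes first in memory.
So the memory order matches the most-significant-first order: 50 8C D5 9F 2D B1 E9 78.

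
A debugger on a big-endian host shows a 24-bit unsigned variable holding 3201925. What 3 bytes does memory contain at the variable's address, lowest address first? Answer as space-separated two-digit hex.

3201925 in hexadecimal, padded to 24 bits, is 0x30DB85.
Split into bytes (most-significant first): 30 DB 85.
Big-endian: lowest address holds the most-significant byte.
So the memory order matches the most-significant-first order: 30 DB 85.

30 DB 85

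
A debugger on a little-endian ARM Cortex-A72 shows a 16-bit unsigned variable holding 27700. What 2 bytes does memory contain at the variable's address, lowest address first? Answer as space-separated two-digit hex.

34 6C

27700 in hexadecimal, padded to 16 bits, is 0x6C34.
Split into bytes (most-significant first): 6C 34.
Little-endian: lowest address holds the least-significant byte.
So at ascending addresses the bytes are 34 6C.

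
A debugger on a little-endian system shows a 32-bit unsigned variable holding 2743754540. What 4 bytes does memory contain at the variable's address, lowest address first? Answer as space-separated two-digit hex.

2C 5F 8A A3

2743754540 in hexadecimal, padded to 32 bits, is 0xA38A5F2C.
Split into bytes (most-significant first): A3 8A 5F 2C.
Little-endian stores the least-significant byte at the lowest address.
So at ascending addresses the bytes are 2C 5F 8A A3.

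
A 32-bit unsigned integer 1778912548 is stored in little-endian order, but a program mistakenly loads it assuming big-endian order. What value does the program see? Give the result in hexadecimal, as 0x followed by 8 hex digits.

0x240D086A

1778912548 in 32-bit hexadecimal is 0x6A080D24.
Stored little-endian, the bytes at ascending addresses are 24 0D 08 6A.
Read back as big-endian, the last byte is least significant, giving 0x240D086A.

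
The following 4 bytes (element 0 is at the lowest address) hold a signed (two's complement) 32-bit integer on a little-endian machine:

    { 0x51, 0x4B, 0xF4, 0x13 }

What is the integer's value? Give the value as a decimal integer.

Little-endian: lowest address holds the least-significant byte.
Reassemble most-significant byte first: 13 F4 4B 51 → 0x13F44B51.
0x13F44B51 = 334777169.

334777169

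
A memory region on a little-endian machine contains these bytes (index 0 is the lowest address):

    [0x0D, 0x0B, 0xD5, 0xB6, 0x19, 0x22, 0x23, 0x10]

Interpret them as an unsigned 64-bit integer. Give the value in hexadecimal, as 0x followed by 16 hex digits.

0x10232219B6D50B0D

Little-endian stores the least-significant byte at the lowest address.
Reassemble most-significant byte first: 10 23 22 19 B6 D5 0B 0D → 0x10232219B6D50B0D.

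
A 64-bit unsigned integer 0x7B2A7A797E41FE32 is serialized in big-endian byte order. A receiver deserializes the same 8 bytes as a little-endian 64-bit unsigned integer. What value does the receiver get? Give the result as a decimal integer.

Stored big-endian, the bytes at ascending addresses are 7B 2A 7A 79 7E 41 FE 32.
Read back as little-endian, the first byte is least significant, giving 0x32FE417E797A2A7B.
0x32FE417E797A2A7B = 3674446357440637563.

3674446357440637563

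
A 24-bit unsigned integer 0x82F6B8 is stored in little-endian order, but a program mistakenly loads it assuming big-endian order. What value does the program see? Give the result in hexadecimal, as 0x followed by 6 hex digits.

Stored little-endian, the bytes at ascending addresses are B8 F6 82.
Read back as big-endian, the last byte is least significant, giving 0xB8F682.

0xB8F682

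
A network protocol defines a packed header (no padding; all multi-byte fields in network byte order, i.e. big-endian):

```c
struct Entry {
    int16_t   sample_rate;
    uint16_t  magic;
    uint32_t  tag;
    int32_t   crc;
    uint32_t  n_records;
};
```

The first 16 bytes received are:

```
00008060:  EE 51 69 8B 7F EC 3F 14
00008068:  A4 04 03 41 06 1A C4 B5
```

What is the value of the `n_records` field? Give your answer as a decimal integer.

`n_records` follows `sample_rate` (2 B), `magic` (2 B), `tag` (4 B), `crc` (4 B), so it starts at offset 2 + 2 + 4 + 4 = 12 and occupies 4 bytes.
Bytes at offsets 12..15: 06 1A C4 B5.
Big-endian: lowest address holds the most-significant byte.
The bytes are already most-significant first: 0x061AC4B5.
0x061AC4B5 = 102417589.

102417589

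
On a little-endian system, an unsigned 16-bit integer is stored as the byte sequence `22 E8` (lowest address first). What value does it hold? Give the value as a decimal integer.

Little-endian stores the least-significant byte at the lowest address.
Reassemble most-significant byte first: E8 22 → 0xE822.
0xE822 = 59426.

59426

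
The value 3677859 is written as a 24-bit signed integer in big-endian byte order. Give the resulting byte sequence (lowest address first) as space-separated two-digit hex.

38 1E A3

3677859 in hexadecimal, padded to 24 bits, is 0x381EA3.
Split into bytes (most-significant first): 38 1E A3.
Big-endian: lowest address holds the most-significant byte.
So the memory order matches the most-significant-first order: 38 1E A3.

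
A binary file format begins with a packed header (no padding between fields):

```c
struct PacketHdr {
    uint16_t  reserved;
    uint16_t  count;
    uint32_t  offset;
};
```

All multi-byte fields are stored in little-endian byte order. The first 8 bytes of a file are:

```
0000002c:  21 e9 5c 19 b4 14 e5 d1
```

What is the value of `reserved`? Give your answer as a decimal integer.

59681

`reserved` is the first field, at byte offset 0, occupying 2 bytes.
Bytes at offsets 0..1: 21 E9.
Little-endian stores the least-significant byte at the lowest address.
Reassemble most-significant byte first: E9 21 → 0xE921.
0xE921 = 59681.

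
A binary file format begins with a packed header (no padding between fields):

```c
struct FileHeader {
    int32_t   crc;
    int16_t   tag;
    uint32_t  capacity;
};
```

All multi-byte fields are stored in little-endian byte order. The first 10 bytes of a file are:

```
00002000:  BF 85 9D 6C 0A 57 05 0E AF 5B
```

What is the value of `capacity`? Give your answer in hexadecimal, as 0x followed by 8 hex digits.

0x5BAF0E05

`capacity` follows `crc` (4 B), `tag` (2 B), so it starts at offset 4 + 2 = 6 and occupies 4 bytes.
Bytes at offsets 6..9: 05 0E AF 5B.
Little-endian: lowest address holds the least-significant byte.
Reassemble most-significant byte first: 5B AF 0E 05 → 0x5BAF0E05.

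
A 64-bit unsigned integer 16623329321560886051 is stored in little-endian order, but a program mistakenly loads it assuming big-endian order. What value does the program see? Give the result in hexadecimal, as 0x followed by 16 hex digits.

0x23CBF89BF1EDB1E6

16623329321560886051 in 64-bit hexadecimal is 0xE6B1EDF19BF8CB23.
Stored little-endian, the bytes at ascending addresses are 23 CB F8 9B F1 ED B1 E6.
Read back as big-endian, the last byte is least significant, giving 0x23CBF89BF1EDB1E6.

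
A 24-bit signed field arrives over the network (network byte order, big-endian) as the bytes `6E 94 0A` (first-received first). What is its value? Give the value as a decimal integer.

7246858

Big-endian stores the most-significant byte at the lowest address.
The bytes are already most-significant first: 0x6E940A.
0x6E940A = 7246858.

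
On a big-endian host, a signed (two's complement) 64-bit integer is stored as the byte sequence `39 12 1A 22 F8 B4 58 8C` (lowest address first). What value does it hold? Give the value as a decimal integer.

Big-endian: lowest address holds the most-significant byte.
The bytes are already most-significant first: 0x39121A22F8B4588C.
0x39121A22F8B4588C = 4112378147246463116.

4112378147246463116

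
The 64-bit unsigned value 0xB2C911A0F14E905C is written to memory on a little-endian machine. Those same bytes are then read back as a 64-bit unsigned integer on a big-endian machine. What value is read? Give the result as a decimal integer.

Stored little-endian, the bytes at ascending addresses are 5C 90 4E F1 A0 11 C9 B2.
Read back as big-endian, the last byte is least significant, giving 0x5C904EF1A011C9B2.
0x5C904EF1A011C9B2 = 6669917847815309746.

6669917847815309746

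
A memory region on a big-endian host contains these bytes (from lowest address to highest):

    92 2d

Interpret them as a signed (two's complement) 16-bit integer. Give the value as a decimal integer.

-28115

In big-endian order the high byte comes first in memory.
The bytes are already most-significant first: 0x922D.
Top bit is set, so as a signed 16-bit value this is 0x922D − 2^16 = -28115.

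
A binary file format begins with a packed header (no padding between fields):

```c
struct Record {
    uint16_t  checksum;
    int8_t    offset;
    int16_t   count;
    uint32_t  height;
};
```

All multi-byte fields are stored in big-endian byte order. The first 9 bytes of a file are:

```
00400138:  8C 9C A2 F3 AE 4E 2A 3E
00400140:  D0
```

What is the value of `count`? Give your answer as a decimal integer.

-3154

`count` follows `checksum` (2 B), `offset` (1 B), so it starts at offset 2 + 1 = 3 and occupies 2 bytes.
Bytes at offsets 3..4: F3 AE.
Big-endian: lowest address holds the most-significant byte.
The bytes are already most-significant first: 0xF3AE.
Top bit is set, so as a signed 16-bit value this is 0xF3AE − 2^16 = -3154.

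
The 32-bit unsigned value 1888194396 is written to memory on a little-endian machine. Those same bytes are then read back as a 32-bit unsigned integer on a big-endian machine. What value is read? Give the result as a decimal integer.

1552911216

1888194396 in 32-bit hexadecimal is 0x708B8F5C.
Stored little-endian, the bytes at ascending addresses are 5C 8F 8B 70.
Read back as big-endian, the last byte is least significant, giving 0x5C8F8B70.
0x5C8F8B70 = 1552911216.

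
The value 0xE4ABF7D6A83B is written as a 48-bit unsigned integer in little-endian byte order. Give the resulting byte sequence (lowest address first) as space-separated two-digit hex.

3B A8 D6 F7 AB E4

Split into bytes (most-significant first): E4 AB F7 D6 A8 3B.
In little-endian order the low byte comes first in memory.
So at ascending addresses the bytes are 3B A8 D6 F7 AB E4.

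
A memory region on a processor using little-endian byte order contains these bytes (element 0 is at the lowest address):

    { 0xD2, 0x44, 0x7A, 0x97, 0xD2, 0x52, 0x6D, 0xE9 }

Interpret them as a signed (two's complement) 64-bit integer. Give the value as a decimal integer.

Little-endian: lowest address holds the least-significant byte.
Reassemble most-significant byte first: E9 6D 52 D2 97 7A 44 D2 → 0xE96D52D2977A44D2.
Top bit is set, so as a signed 64-bit value this is 0xE96D52D2977A44D2 − 2^64 = -1626552825972898606.

-1626552825972898606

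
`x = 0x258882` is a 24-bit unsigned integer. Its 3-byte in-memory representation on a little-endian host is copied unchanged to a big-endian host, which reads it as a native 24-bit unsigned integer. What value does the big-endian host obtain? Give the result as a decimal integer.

8554533

Stored little-endian, the bytes at ascending addresses are 82 88 25.
Read back as big-endian, the last byte is least significant, giving 0x828825.
0x828825 = 8554533.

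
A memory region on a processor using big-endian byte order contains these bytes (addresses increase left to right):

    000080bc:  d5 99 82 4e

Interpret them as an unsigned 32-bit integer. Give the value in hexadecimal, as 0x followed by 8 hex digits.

In big-endian order the high byte comes first in memory.
The bytes are already most-significant first: 0xD599824E.

0xD599824E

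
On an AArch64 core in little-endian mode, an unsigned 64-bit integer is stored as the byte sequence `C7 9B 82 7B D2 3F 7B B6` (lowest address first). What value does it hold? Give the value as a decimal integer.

In little-endian order the low byte comes first in memory.
Reassemble most-significant byte first: B6 7B 3F D2 7B 82 9B C7 → 0xB67B3FD27B829BC7.
0xB67B3FD27B829BC7 = 13149173710286134215.

13149173710286134215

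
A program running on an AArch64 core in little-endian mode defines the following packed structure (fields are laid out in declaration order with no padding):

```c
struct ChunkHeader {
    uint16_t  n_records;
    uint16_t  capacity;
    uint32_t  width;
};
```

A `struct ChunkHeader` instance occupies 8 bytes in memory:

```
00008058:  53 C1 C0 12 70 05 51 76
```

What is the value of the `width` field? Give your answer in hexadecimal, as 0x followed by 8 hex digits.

0x76510570

`width` follows `n_records` (2 B), `capacity` (2 B), so it starts at offset 2 + 2 = 4 and occupies 4 bytes.
Bytes at offsets 4..7: 70 05 51 76.
Little-endian: lowest address holds the least-significant byte.
Reassemble most-significant byte first: 76 51 05 70 → 0x76510570.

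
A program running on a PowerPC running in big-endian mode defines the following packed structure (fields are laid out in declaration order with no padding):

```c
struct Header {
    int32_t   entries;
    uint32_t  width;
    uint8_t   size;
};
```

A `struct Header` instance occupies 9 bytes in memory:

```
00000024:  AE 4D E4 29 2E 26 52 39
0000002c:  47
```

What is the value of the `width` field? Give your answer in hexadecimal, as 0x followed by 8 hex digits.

0x2E265239

`width` follows `entries` (4 bytes), so it starts at byte offset 4 and occupies 4 bytes.
Bytes at offsets 4..7: 2E 26 52 39.
Big-endian stores the most-significant byte at the lowest address.
The bytes are already most-significant first: 0x2E265239.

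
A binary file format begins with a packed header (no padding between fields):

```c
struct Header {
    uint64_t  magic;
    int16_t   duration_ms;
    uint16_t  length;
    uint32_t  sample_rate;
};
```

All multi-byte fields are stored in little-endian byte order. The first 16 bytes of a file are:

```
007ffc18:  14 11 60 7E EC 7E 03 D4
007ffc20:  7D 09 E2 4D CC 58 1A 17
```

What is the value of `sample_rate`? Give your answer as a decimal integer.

387602636

`sample_rate` follows `magic` (8 B), `duration_ms` (2 B), `length` (2 B), so it starts at offset 8 + 2 + 2 = 12 and occupies 4 bytes.
Bytes at offsets 12..15: CC 58 1A 17.
Little-endian: lowest address holds the least-significant byte.
Reassemble most-significant byte first: 17 1A 58 CC → 0x171A58CC.
0x171A58CC = 387602636.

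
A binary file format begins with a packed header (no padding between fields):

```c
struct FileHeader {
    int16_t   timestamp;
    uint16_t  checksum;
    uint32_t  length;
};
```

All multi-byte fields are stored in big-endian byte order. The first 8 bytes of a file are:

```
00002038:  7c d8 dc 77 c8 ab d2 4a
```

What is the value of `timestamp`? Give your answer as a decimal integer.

31960

`timestamp` is the first field, at byte offset 0, occupying 2 bytes.
Bytes at offsets 0..1: 7C D8.
Big-endian stores the most-significant byte at the lowest address.
The bytes are already most-significant first: 0x7CD8.
0x7CD8 = 31960.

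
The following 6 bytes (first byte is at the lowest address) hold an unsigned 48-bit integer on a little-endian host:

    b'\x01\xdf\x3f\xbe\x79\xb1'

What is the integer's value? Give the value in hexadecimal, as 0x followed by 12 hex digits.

0xB179BE3FDF01

Little-endian stores the least-significant byte at the lowest address.
Reassemble most-significant byte first: B1 79 BE 3F DF 01 → 0xB179BE3FDF01.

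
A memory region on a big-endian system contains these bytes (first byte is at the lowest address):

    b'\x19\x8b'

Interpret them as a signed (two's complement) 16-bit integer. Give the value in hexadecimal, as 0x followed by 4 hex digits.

Big-endian: lowest address holds the most-significant byte.
The bytes are already most-significant first: 0x198B.

0x198B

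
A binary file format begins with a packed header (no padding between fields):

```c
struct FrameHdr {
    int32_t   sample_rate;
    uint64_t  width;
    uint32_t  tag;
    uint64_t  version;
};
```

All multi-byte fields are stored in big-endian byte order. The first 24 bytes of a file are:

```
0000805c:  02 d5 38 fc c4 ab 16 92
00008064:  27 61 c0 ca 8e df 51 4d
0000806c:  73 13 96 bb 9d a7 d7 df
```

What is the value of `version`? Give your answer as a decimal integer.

8292137071467288543

`version` follows `sample_rate` (4 B), `width` (8 B), `tag` (4 B), so it starts at offset 4 + 8 + 4 = 16 and occupies 8 bytes.
Bytes at offsets 16..23: 73 13 96 BB 9D A7 D7 DF.
In big-endian order the high byte comes first in memory.
The bytes are already most-significant first: 0x731396BB9DA7D7DF.
0x731396BB9DA7D7DF = 8292137071467288543.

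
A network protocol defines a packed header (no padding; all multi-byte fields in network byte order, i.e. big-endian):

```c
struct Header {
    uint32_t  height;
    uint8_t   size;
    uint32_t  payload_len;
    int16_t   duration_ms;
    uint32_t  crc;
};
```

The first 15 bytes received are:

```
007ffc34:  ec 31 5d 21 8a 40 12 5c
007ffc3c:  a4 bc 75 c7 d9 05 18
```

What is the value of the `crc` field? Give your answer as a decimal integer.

3352888600

`crc` follows `height` (4 B), `size` (1 B), `payload_len` (4 B), `duration_ms` (2 B), so it starts at offset 4 + 1 + 4 + 2 = 11 and occupies 4 bytes.
Bytes at offsets 11..14: C7 D9 05 18.
In big-endian order the high byte comes first in memory.
The bytes are already most-significant first: 0xC7D90518.
0xC7D90518 = 3352888600.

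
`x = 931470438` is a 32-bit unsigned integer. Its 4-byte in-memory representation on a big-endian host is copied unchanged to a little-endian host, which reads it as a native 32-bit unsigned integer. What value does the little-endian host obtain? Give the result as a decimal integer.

931470438 in 32-bit hexadecimal is 0x37851C66.
Stored big-endian, the bytes at ascending addresses are 37 85 1C 66.
Read back as little-endian, the first byte is least significant, giving 0x661C8537.
0x661C8537 = 1713145143.

1713145143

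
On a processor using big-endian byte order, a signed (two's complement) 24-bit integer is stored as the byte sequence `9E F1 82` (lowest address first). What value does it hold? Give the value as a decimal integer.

-6360702

Big-endian stores the most-significant byte at the lowest address.
The bytes are already most-significant first: 0x9EF182.
Top bit is set, so as a signed 24-bit value this is 0x9EF182 − 2^24 = -6360702.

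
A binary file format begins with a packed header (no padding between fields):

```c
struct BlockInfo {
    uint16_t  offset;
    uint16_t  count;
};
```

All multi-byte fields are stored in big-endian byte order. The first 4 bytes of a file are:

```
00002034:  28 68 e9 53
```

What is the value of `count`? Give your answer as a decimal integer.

59731

`count` follows `offset` (2 bytes), so it starts at byte offset 2 and occupies 2 bytes.
Bytes at offsets 2..3: E9 53.
In big-endian order the high byte comes first in memory.
The bytes are already most-significant first: 0xE953.
0xE953 = 59731.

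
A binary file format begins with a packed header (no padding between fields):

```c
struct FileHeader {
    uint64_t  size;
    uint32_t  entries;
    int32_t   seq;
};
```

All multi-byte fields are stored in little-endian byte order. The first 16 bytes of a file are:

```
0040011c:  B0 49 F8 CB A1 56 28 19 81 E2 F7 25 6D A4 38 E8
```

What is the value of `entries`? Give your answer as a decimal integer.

637002369

`entries` follows `size` (8 bytes), so it starts at byte offset 8 and occupies 4 bytes.
Bytes at offsets 8..11: 81 E2 F7 25.
Little-endian: lowest address holds the least-significant byte.
Reassemble most-significant byte first: 25 F7 E2 81 → 0x25F7E281.
0x25F7E281 = 637002369.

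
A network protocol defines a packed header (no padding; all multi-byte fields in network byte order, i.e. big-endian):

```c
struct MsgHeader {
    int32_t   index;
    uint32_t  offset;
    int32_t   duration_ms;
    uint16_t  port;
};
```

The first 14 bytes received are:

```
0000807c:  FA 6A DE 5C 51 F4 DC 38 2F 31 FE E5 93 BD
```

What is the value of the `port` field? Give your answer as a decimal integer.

37821

`port` follows `index` (4 B), `offset` (4 B), `duration_ms` (4 B), so it starts at offset 4 + 4 + 4 = 12 and occupies 2 bytes.
Bytes at offsets 12..13: 93 BD.
Big-endian: lowest address holds the most-significant byte.
The bytes are already most-significant first: 0x93BD.
0x93BD = 37821.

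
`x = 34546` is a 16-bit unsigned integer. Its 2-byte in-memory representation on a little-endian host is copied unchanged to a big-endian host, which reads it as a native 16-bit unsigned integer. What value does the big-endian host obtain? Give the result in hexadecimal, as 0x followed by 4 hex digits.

0xF286

34546 in 16-bit hexadecimal is 0x86F2.
Stored little-endian, the bytes at ascending addresses are F2 86.
Read back as big-endian, the last byte is least significant, giving 0xF286.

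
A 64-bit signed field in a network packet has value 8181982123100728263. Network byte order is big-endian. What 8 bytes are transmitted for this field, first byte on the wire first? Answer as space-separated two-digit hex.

71 8C 3D 64 16 03 EB C7

8181982123100728263 in hexadecimal, padded to 64 bits, is 0x718C3D641603EBC7.
Split into bytes (most-significant first): 71 8C 3D 64 16 03 EB C7.
Big-endian: lowest address holds the most-significant byte.
So the memory order matches the most-significant-first order: 71 8C 3D 64 16 03 EB C7.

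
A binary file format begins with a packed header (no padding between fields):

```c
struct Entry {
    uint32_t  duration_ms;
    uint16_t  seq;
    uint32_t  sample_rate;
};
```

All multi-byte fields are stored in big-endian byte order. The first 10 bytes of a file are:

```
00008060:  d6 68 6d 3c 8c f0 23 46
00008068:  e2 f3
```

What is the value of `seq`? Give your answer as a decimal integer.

36080

`seq` follows `duration_ms` (4 bytes), so it starts at byte offset 4 and occupies 2 bytes.
Bytes at offsets 4..5: 8C F0.
Big-endian: lowest address holds the most-significant byte.
The bytes are already most-significant first: 0x8CF0.
0x8CF0 = 36080.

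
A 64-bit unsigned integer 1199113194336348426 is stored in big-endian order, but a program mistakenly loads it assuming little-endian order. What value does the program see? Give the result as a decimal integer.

1199113194336348426 in 64-bit hexadecimal is 0x10A41B18D9E6E90A.
Stored big-endian, the bytes at ascending addresses are 10 A4 1B 18 D9 E6 E9 0A.
Read back as little-endian, the first byte is least significant, giving 0x0AE9E6D9181BA410.
0x0AE9E6D9181BA410 = 786413430039618576.

786413430039618576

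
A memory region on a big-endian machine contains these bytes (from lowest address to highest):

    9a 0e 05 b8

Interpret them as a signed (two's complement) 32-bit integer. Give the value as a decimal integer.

-1710357064

In big-endian order the high byte comes first in memory.
The bytes are already most-significant first: 0x9A0E05B8.
Top bit is set, so as a signed 32-bit value this is 0x9A0E05B8 − 2^32 = -1710357064.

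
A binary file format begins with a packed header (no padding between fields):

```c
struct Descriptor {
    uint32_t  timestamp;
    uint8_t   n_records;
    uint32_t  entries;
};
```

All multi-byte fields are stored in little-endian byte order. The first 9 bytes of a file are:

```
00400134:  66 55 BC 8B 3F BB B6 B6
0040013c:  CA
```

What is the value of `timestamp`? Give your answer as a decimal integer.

`timestamp` is the first field, at byte offset 0, occupying 4 bytes.
Bytes at offsets 0..3: 66 55 BC 8B.
In little-endian order the low byte comes first in memory.
Reassemble most-significant byte first: 8B BC 55 66 → 0x8BBC5566.
0x8BBC5566 = 2344375654.

2344375654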